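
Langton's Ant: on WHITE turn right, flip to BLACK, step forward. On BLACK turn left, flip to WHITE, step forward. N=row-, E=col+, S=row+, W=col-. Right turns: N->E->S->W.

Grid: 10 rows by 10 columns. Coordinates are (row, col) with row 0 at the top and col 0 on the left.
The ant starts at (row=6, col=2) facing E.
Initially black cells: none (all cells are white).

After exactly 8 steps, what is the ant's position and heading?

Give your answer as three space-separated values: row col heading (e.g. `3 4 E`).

Answer: 6 2 W

Derivation:
Step 1: on WHITE (6,2): turn R to S, flip to black, move to (7,2). |black|=1
Step 2: on WHITE (7,2): turn R to W, flip to black, move to (7,1). |black|=2
Step 3: on WHITE (7,1): turn R to N, flip to black, move to (6,1). |black|=3
Step 4: on WHITE (6,1): turn R to E, flip to black, move to (6,2). |black|=4
Step 5: on BLACK (6,2): turn L to N, flip to white, move to (5,2). |black|=3
Step 6: on WHITE (5,2): turn R to E, flip to black, move to (5,3). |black|=4
Step 7: on WHITE (5,3): turn R to S, flip to black, move to (6,3). |black|=5
Step 8: on WHITE (6,3): turn R to W, flip to black, move to (6,2). |black|=6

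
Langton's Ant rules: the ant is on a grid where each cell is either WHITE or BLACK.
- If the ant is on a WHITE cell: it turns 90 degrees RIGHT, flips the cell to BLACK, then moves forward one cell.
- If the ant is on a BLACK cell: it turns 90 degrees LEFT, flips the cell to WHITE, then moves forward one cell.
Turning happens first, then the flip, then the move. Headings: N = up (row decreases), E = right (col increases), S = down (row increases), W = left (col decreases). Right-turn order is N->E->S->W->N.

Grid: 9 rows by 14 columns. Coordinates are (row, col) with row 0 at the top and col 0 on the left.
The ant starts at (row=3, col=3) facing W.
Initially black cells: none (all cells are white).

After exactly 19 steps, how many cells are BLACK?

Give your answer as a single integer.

Answer: 7

Derivation:
Step 1: on WHITE (3,3): turn R to N, flip to black, move to (2,3). |black|=1
Step 2: on WHITE (2,3): turn R to E, flip to black, move to (2,4). |black|=2
Step 3: on WHITE (2,4): turn R to S, flip to black, move to (3,4). |black|=3
Step 4: on WHITE (3,4): turn R to W, flip to black, move to (3,3). |black|=4
Step 5: on BLACK (3,3): turn L to S, flip to white, move to (4,3). |black|=3
Step 6: on WHITE (4,3): turn R to W, flip to black, move to (4,2). |black|=4
Step 7: on WHITE (4,2): turn R to N, flip to black, move to (3,2). |black|=5
Step 8: on WHITE (3,2): turn R to E, flip to black, move to (3,3). |black|=6
Step 9: on WHITE (3,3): turn R to S, flip to black, move to (4,3). |black|=7
Step 10: on BLACK (4,3): turn L to E, flip to white, move to (4,4). |black|=6
Step 11: on WHITE (4,4): turn R to S, flip to black, move to (5,4). |black|=7
Step 12: on WHITE (5,4): turn R to W, flip to black, move to (5,3). |black|=8
Step 13: on WHITE (5,3): turn R to N, flip to black, move to (4,3). |black|=9
Step 14: on WHITE (4,3): turn R to E, flip to black, move to (4,4). |black|=10
Step 15: on BLACK (4,4): turn L to N, flip to white, move to (3,4). |black|=9
Step 16: on BLACK (3,4): turn L to W, flip to white, move to (3,3). |black|=8
Step 17: on BLACK (3,3): turn L to S, flip to white, move to (4,3). |black|=7
Step 18: on BLACK (4,3): turn L to E, flip to white, move to (4,4). |black|=6
Step 19: on WHITE (4,4): turn R to S, flip to black, move to (5,4). |black|=7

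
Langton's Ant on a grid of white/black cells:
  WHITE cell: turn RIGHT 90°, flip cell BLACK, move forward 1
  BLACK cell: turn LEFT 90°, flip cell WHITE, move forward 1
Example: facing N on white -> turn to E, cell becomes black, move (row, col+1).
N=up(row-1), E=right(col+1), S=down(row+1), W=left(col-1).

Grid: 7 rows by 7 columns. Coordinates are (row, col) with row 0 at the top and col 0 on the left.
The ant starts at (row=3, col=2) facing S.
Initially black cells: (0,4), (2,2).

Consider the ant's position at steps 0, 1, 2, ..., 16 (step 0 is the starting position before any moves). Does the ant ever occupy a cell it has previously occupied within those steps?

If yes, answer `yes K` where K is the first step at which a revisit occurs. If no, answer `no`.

Step 1: on WHITE (3,2): turn R to W, flip to black, move to (3,1). |black|=3 — new cell
Step 2: on WHITE (3,1): turn R to N, flip to black, move to (2,1). |black|=4 — new cell
Step 3: on WHITE (2,1): turn R to E, flip to black, move to (2,2). |black|=5 — new cell
Step 4: on BLACK (2,2): turn L to N, flip to white, move to (1,2). |black|=4 — new cell
Step 5: on WHITE (1,2): turn R to E, flip to black, move to (1,3). |black|=5 — new cell
Step 6: on WHITE (1,3): turn R to S, flip to black, move to (2,3). |black|=6 — new cell
Step 7: on WHITE (2,3): turn R to W, flip to black, move to (2,2). |black|=7 — REVISIT

Answer: yes 7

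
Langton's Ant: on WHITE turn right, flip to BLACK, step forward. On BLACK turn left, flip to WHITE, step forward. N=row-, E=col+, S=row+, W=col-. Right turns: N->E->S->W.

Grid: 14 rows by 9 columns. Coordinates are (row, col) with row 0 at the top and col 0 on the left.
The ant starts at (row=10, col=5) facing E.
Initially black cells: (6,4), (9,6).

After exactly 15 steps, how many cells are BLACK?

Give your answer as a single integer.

Step 1: on WHITE (10,5): turn R to S, flip to black, move to (11,5). |black|=3
Step 2: on WHITE (11,5): turn R to W, flip to black, move to (11,4). |black|=4
Step 3: on WHITE (11,4): turn R to N, flip to black, move to (10,4). |black|=5
Step 4: on WHITE (10,4): turn R to E, flip to black, move to (10,5). |black|=6
Step 5: on BLACK (10,5): turn L to N, flip to white, move to (9,5). |black|=5
Step 6: on WHITE (9,5): turn R to E, flip to black, move to (9,6). |black|=6
Step 7: on BLACK (9,6): turn L to N, flip to white, move to (8,6). |black|=5
Step 8: on WHITE (8,6): turn R to E, flip to black, move to (8,7). |black|=6
Step 9: on WHITE (8,7): turn R to S, flip to black, move to (9,7). |black|=7
Step 10: on WHITE (9,7): turn R to W, flip to black, move to (9,6). |black|=8
Step 11: on WHITE (9,6): turn R to N, flip to black, move to (8,6). |black|=9
Step 12: on BLACK (8,6): turn L to W, flip to white, move to (8,5). |black|=8
Step 13: on WHITE (8,5): turn R to N, flip to black, move to (7,5). |black|=9
Step 14: on WHITE (7,5): turn R to E, flip to black, move to (7,6). |black|=10
Step 15: on WHITE (7,6): turn R to S, flip to black, move to (8,6). |black|=11

Answer: 11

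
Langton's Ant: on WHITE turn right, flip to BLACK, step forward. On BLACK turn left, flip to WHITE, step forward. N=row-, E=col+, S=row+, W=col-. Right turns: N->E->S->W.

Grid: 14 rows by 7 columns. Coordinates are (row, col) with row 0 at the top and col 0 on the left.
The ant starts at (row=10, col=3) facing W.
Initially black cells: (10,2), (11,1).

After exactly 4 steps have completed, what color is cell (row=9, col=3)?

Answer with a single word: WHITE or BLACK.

Answer: BLACK

Derivation:
Step 1: on WHITE (10,3): turn R to N, flip to black, move to (9,3). |black|=3
Step 2: on WHITE (9,3): turn R to E, flip to black, move to (9,4). |black|=4
Step 3: on WHITE (9,4): turn R to S, flip to black, move to (10,4). |black|=5
Step 4: on WHITE (10,4): turn R to W, flip to black, move to (10,3). |black|=6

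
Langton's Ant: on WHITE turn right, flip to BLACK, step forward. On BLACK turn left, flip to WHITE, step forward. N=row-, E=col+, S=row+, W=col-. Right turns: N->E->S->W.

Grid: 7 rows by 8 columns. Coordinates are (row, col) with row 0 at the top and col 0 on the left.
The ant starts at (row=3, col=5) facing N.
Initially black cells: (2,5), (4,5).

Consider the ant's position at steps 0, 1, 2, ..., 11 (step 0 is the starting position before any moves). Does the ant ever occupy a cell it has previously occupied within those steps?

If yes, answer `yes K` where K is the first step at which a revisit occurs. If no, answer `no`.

Step 1: on WHITE (3,5): turn R to E, flip to black, move to (3,6). |black|=3 — new cell
Step 2: on WHITE (3,6): turn R to S, flip to black, move to (4,6). |black|=4 — new cell
Step 3: on WHITE (4,6): turn R to W, flip to black, move to (4,5). |black|=5 — new cell
Step 4: on BLACK (4,5): turn L to S, flip to white, move to (5,5). |black|=4 — new cell
Step 5: on WHITE (5,5): turn R to W, flip to black, move to (5,4). |black|=5 — new cell
Step 6: on WHITE (5,4): turn R to N, flip to black, move to (4,4). |black|=6 — new cell
Step 7: on WHITE (4,4): turn R to E, flip to black, move to (4,5). |black|=7 — REVISIT

Answer: yes 7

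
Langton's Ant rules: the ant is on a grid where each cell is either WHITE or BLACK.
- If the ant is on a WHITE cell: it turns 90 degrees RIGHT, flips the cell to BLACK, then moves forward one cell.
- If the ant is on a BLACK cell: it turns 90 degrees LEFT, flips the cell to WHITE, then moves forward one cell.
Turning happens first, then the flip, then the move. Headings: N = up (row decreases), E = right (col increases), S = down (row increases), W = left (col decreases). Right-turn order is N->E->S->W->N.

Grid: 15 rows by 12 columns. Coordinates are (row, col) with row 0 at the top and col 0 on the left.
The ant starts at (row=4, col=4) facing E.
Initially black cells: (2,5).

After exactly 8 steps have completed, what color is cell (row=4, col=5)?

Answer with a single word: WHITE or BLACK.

Step 1: on WHITE (4,4): turn R to S, flip to black, move to (5,4). |black|=2
Step 2: on WHITE (5,4): turn R to W, flip to black, move to (5,3). |black|=3
Step 3: on WHITE (5,3): turn R to N, flip to black, move to (4,3). |black|=4
Step 4: on WHITE (4,3): turn R to E, flip to black, move to (4,4). |black|=5
Step 5: on BLACK (4,4): turn L to N, flip to white, move to (3,4). |black|=4
Step 6: on WHITE (3,4): turn R to E, flip to black, move to (3,5). |black|=5
Step 7: on WHITE (3,5): turn R to S, flip to black, move to (4,5). |black|=6
Step 8: on WHITE (4,5): turn R to W, flip to black, move to (4,4). |black|=7

Answer: BLACK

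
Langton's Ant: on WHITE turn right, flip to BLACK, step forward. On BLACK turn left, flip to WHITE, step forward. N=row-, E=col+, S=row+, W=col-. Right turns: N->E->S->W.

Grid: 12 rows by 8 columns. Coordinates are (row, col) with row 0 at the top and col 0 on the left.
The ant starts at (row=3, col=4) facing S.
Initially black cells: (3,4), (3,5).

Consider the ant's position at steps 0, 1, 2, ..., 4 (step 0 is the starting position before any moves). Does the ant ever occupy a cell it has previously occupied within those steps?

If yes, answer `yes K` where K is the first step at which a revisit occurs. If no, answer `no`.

Step 1: on BLACK (3,4): turn L to E, flip to white, move to (3,5). |black|=1 — new cell
Step 2: on BLACK (3,5): turn L to N, flip to white, move to (2,5). |black|=0 — new cell
Step 3: on WHITE (2,5): turn R to E, flip to black, move to (2,6). |black|=1 — new cell
Step 4: on WHITE (2,6): turn R to S, flip to black, move to (3,6). |black|=2 — new cell
No revisit within 4 steps.

Answer: no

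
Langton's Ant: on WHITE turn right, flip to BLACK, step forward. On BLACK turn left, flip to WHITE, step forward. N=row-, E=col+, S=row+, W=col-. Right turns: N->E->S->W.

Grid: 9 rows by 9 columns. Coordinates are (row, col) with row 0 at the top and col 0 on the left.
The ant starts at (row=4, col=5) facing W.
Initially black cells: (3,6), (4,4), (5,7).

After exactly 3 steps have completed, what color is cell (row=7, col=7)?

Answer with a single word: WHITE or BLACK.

Step 1: on WHITE (4,5): turn R to N, flip to black, move to (3,5). |black|=4
Step 2: on WHITE (3,5): turn R to E, flip to black, move to (3,6). |black|=5
Step 3: on BLACK (3,6): turn L to N, flip to white, move to (2,6). |black|=4

Answer: WHITE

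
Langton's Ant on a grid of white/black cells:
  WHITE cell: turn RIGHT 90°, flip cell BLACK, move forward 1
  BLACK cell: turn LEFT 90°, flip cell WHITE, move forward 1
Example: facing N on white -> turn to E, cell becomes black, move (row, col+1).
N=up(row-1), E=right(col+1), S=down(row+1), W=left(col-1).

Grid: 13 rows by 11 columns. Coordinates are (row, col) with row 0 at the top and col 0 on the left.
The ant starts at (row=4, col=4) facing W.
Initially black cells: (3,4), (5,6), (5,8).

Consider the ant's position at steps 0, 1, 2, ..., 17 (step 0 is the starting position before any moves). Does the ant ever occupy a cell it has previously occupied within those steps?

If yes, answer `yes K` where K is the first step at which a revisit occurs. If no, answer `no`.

Answer: yes 5

Derivation:
Step 1: on WHITE (4,4): turn R to N, flip to black, move to (3,4). |black|=4 — new cell
Step 2: on BLACK (3,4): turn L to W, flip to white, move to (3,3). |black|=3 — new cell
Step 3: on WHITE (3,3): turn R to N, flip to black, move to (2,3). |black|=4 — new cell
Step 4: on WHITE (2,3): turn R to E, flip to black, move to (2,4). |black|=5 — new cell
Step 5: on WHITE (2,4): turn R to S, flip to black, move to (3,4). |black|=6 — REVISIT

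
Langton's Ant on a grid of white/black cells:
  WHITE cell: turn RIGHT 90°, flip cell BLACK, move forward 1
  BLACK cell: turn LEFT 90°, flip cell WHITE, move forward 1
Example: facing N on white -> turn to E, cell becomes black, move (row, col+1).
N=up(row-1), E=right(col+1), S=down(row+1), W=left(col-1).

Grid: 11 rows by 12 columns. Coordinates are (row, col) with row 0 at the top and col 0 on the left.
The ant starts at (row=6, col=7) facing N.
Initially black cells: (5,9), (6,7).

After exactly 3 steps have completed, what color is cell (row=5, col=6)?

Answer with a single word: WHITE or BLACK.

Answer: BLACK

Derivation:
Step 1: on BLACK (6,7): turn L to W, flip to white, move to (6,6). |black|=1
Step 2: on WHITE (6,6): turn R to N, flip to black, move to (5,6). |black|=2
Step 3: on WHITE (5,6): turn R to E, flip to black, move to (5,7). |black|=3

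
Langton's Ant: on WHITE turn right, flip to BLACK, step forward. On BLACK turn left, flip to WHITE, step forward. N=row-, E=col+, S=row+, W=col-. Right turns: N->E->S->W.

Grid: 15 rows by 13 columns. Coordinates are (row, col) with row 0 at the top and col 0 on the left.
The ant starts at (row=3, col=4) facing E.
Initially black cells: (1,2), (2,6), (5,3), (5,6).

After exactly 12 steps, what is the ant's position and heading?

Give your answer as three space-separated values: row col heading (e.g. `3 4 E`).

Answer: 1 4 E

Derivation:
Step 1: on WHITE (3,4): turn R to S, flip to black, move to (4,4). |black|=5
Step 2: on WHITE (4,4): turn R to W, flip to black, move to (4,3). |black|=6
Step 3: on WHITE (4,3): turn R to N, flip to black, move to (3,3). |black|=7
Step 4: on WHITE (3,3): turn R to E, flip to black, move to (3,4). |black|=8
Step 5: on BLACK (3,4): turn L to N, flip to white, move to (2,4). |black|=7
Step 6: on WHITE (2,4): turn R to E, flip to black, move to (2,5). |black|=8
Step 7: on WHITE (2,5): turn R to S, flip to black, move to (3,5). |black|=9
Step 8: on WHITE (3,5): turn R to W, flip to black, move to (3,4). |black|=10
Step 9: on WHITE (3,4): turn R to N, flip to black, move to (2,4). |black|=11
Step 10: on BLACK (2,4): turn L to W, flip to white, move to (2,3). |black|=10
Step 11: on WHITE (2,3): turn R to N, flip to black, move to (1,3). |black|=11
Step 12: on WHITE (1,3): turn R to E, flip to black, move to (1,4). |black|=12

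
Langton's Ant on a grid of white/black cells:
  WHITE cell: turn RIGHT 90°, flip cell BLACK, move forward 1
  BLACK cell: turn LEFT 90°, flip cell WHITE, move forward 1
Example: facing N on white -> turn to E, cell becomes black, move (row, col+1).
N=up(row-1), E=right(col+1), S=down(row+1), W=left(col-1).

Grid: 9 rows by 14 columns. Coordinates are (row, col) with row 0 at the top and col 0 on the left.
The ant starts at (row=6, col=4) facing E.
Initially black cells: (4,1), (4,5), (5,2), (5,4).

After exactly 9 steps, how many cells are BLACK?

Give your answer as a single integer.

Step 1: on WHITE (6,4): turn R to S, flip to black, move to (7,4). |black|=5
Step 2: on WHITE (7,4): turn R to W, flip to black, move to (7,3). |black|=6
Step 3: on WHITE (7,3): turn R to N, flip to black, move to (6,3). |black|=7
Step 4: on WHITE (6,3): turn R to E, flip to black, move to (6,4). |black|=8
Step 5: on BLACK (6,4): turn L to N, flip to white, move to (5,4). |black|=7
Step 6: on BLACK (5,4): turn L to W, flip to white, move to (5,3). |black|=6
Step 7: on WHITE (5,3): turn R to N, flip to black, move to (4,3). |black|=7
Step 8: on WHITE (4,3): turn R to E, flip to black, move to (4,4). |black|=8
Step 9: on WHITE (4,4): turn R to S, flip to black, move to (5,4). |black|=9

Answer: 9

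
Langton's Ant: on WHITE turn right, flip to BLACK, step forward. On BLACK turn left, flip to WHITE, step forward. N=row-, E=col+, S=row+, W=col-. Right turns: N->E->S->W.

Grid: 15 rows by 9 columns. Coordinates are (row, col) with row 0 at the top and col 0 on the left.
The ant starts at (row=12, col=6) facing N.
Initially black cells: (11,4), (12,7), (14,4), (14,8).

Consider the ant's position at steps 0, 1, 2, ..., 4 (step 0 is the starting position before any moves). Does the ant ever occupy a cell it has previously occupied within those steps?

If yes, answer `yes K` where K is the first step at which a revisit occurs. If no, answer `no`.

Answer: no

Derivation:
Step 1: on WHITE (12,6): turn R to E, flip to black, move to (12,7). |black|=5 — new cell
Step 2: on BLACK (12,7): turn L to N, flip to white, move to (11,7). |black|=4 — new cell
Step 3: on WHITE (11,7): turn R to E, flip to black, move to (11,8). |black|=5 — new cell
Step 4: on WHITE (11,8): turn R to S, flip to black, move to (12,8). |black|=6 — new cell
No revisit within 4 steps.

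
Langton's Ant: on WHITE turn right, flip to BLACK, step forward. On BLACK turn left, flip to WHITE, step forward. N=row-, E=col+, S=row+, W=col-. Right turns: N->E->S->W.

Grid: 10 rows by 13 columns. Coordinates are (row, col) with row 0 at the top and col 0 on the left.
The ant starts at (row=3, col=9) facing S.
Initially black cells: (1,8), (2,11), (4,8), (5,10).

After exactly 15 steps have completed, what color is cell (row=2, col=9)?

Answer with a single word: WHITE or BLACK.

Answer: BLACK

Derivation:
Step 1: on WHITE (3,9): turn R to W, flip to black, move to (3,8). |black|=5
Step 2: on WHITE (3,8): turn R to N, flip to black, move to (2,8). |black|=6
Step 3: on WHITE (2,8): turn R to E, flip to black, move to (2,9). |black|=7
Step 4: on WHITE (2,9): turn R to S, flip to black, move to (3,9). |black|=8
Step 5: on BLACK (3,9): turn L to E, flip to white, move to (3,10). |black|=7
Step 6: on WHITE (3,10): turn R to S, flip to black, move to (4,10). |black|=8
Step 7: on WHITE (4,10): turn R to W, flip to black, move to (4,9). |black|=9
Step 8: on WHITE (4,9): turn R to N, flip to black, move to (3,9). |black|=10
Step 9: on WHITE (3,9): turn R to E, flip to black, move to (3,10). |black|=11
Step 10: on BLACK (3,10): turn L to N, flip to white, move to (2,10). |black|=10
Step 11: on WHITE (2,10): turn R to E, flip to black, move to (2,11). |black|=11
Step 12: on BLACK (2,11): turn L to N, flip to white, move to (1,11). |black|=10
Step 13: on WHITE (1,11): turn R to E, flip to black, move to (1,12). |black|=11
Step 14: on WHITE (1,12): turn R to S, flip to black, move to (2,12). |black|=12
Step 15: on WHITE (2,12): turn R to W, flip to black, move to (2,11). |black|=13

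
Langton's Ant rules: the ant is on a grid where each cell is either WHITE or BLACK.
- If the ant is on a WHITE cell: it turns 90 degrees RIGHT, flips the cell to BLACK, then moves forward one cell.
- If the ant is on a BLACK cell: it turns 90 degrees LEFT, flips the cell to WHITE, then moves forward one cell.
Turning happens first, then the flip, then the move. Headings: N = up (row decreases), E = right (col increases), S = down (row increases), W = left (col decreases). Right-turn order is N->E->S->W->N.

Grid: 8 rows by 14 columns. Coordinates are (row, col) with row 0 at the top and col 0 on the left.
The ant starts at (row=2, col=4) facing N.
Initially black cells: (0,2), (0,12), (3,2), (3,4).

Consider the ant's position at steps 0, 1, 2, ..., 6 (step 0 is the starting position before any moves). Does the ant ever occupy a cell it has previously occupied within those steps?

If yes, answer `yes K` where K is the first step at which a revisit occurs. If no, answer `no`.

Step 1: on WHITE (2,4): turn R to E, flip to black, move to (2,5). |black|=5 — new cell
Step 2: on WHITE (2,5): turn R to S, flip to black, move to (3,5). |black|=6 — new cell
Step 3: on WHITE (3,5): turn R to W, flip to black, move to (3,4). |black|=7 — new cell
Step 4: on BLACK (3,4): turn L to S, flip to white, move to (4,4). |black|=6 — new cell
Step 5: on WHITE (4,4): turn R to W, flip to black, move to (4,3). |black|=7 — new cell
Step 6: on WHITE (4,3): turn R to N, flip to black, move to (3,3). |black|=8 — new cell
No revisit within 6 steps.

Answer: no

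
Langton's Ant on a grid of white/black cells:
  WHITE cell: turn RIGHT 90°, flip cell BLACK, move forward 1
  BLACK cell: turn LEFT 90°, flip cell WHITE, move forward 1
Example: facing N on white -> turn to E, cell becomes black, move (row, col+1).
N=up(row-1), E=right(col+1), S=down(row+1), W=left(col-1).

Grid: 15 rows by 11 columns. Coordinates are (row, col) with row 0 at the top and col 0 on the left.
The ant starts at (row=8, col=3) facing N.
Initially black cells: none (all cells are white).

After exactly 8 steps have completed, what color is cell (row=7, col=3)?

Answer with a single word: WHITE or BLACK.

Answer: BLACK

Derivation:
Step 1: on WHITE (8,3): turn R to E, flip to black, move to (8,4). |black|=1
Step 2: on WHITE (8,4): turn R to S, flip to black, move to (9,4). |black|=2
Step 3: on WHITE (9,4): turn R to W, flip to black, move to (9,3). |black|=3
Step 4: on WHITE (9,3): turn R to N, flip to black, move to (8,3). |black|=4
Step 5: on BLACK (8,3): turn L to W, flip to white, move to (8,2). |black|=3
Step 6: on WHITE (8,2): turn R to N, flip to black, move to (7,2). |black|=4
Step 7: on WHITE (7,2): turn R to E, flip to black, move to (7,3). |black|=5
Step 8: on WHITE (7,3): turn R to S, flip to black, move to (8,3). |black|=6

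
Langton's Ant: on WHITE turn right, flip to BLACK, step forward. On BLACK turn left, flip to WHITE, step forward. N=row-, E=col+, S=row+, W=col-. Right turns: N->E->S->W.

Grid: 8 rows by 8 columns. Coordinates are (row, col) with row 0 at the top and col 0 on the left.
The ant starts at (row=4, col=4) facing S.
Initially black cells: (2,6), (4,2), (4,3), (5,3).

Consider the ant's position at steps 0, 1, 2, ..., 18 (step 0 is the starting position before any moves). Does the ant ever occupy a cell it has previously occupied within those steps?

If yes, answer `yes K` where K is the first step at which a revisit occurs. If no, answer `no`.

Step 1: on WHITE (4,4): turn R to W, flip to black, move to (4,3). |black|=5 — new cell
Step 2: on BLACK (4,3): turn L to S, flip to white, move to (5,3). |black|=4 — new cell
Step 3: on BLACK (5,3): turn L to E, flip to white, move to (5,4). |black|=3 — new cell
Step 4: on WHITE (5,4): turn R to S, flip to black, move to (6,4). |black|=4 — new cell
Step 5: on WHITE (6,4): turn R to W, flip to black, move to (6,3). |black|=5 — new cell
Step 6: on WHITE (6,3): turn R to N, flip to black, move to (5,3). |black|=6 — REVISIT

Answer: yes 6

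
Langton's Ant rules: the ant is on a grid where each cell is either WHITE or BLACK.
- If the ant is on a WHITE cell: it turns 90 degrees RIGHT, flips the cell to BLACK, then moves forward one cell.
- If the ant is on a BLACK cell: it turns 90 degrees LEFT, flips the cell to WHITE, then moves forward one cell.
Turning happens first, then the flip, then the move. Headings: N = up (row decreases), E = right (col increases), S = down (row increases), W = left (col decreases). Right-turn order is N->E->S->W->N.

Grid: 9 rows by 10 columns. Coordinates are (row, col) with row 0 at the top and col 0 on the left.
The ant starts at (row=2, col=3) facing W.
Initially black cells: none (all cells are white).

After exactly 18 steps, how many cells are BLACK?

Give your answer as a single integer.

Step 1: on WHITE (2,3): turn R to N, flip to black, move to (1,3). |black|=1
Step 2: on WHITE (1,3): turn R to E, flip to black, move to (1,4). |black|=2
Step 3: on WHITE (1,4): turn R to S, flip to black, move to (2,4). |black|=3
Step 4: on WHITE (2,4): turn R to W, flip to black, move to (2,3). |black|=4
Step 5: on BLACK (2,3): turn L to S, flip to white, move to (3,3). |black|=3
Step 6: on WHITE (3,3): turn R to W, flip to black, move to (3,2). |black|=4
Step 7: on WHITE (3,2): turn R to N, flip to black, move to (2,2). |black|=5
Step 8: on WHITE (2,2): turn R to E, flip to black, move to (2,3). |black|=6
Step 9: on WHITE (2,3): turn R to S, flip to black, move to (3,3). |black|=7
Step 10: on BLACK (3,3): turn L to E, flip to white, move to (3,4). |black|=6
Step 11: on WHITE (3,4): turn R to S, flip to black, move to (4,4). |black|=7
Step 12: on WHITE (4,4): turn R to W, flip to black, move to (4,3). |black|=8
Step 13: on WHITE (4,3): turn R to N, flip to black, move to (3,3). |black|=9
Step 14: on WHITE (3,3): turn R to E, flip to black, move to (3,4). |black|=10
Step 15: on BLACK (3,4): turn L to N, flip to white, move to (2,4). |black|=9
Step 16: on BLACK (2,4): turn L to W, flip to white, move to (2,3). |black|=8
Step 17: on BLACK (2,3): turn L to S, flip to white, move to (3,3). |black|=7
Step 18: on BLACK (3,3): turn L to E, flip to white, move to (3,4). |black|=6

Answer: 6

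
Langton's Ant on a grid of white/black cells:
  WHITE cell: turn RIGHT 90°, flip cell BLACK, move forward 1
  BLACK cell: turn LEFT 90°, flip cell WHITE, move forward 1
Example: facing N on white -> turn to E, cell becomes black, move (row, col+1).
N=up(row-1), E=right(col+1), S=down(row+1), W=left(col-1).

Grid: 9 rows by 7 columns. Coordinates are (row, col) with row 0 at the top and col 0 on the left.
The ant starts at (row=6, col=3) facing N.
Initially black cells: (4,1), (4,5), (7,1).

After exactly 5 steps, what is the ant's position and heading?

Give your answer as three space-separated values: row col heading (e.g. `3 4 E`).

Answer: 6 2 W

Derivation:
Step 1: on WHITE (6,3): turn R to E, flip to black, move to (6,4). |black|=4
Step 2: on WHITE (6,4): turn R to S, flip to black, move to (7,4). |black|=5
Step 3: on WHITE (7,4): turn R to W, flip to black, move to (7,3). |black|=6
Step 4: on WHITE (7,3): turn R to N, flip to black, move to (6,3). |black|=7
Step 5: on BLACK (6,3): turn L to W, flip to white, move to (6,2). |black|=6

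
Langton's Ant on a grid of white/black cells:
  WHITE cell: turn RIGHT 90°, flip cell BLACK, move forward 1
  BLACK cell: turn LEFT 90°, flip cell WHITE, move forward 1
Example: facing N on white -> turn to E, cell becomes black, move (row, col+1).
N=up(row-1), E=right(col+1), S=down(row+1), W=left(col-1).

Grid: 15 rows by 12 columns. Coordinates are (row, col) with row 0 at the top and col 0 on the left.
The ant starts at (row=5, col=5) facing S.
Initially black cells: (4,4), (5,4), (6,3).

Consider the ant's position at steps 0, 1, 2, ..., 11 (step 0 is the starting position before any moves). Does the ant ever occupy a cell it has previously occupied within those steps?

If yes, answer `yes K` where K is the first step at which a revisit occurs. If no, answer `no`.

Step 1: on WHITE (5,5): turn R to W, flip to black, move to (5,4). |black|=4 — new cell
Step 2: on BLACK (5,4): turn L to S, flip to white, move to (6,4). |black|=3 — new cell
Step 3: on WHITE (6,4): turn R to W, flip to black, move to (6,3). |black|=4 — new cell
Step 4: on BLACK (6,3): turn L to S, flip to white, move to (7,3). |black|=3 — new cell
Step 5: on WHITE (7,3): turn R to W, flip to black, move to (7,2). |black|=4 — new cell
Step 6: on WHITE (7,2): turn R to N, flip to black, move to (6,2). |black|=5 — new cell
Step 7: on WHITE (6,2): turn R to E, flip to black, move to (6,3). |black|=6 — REVISIT

Answer: yes 7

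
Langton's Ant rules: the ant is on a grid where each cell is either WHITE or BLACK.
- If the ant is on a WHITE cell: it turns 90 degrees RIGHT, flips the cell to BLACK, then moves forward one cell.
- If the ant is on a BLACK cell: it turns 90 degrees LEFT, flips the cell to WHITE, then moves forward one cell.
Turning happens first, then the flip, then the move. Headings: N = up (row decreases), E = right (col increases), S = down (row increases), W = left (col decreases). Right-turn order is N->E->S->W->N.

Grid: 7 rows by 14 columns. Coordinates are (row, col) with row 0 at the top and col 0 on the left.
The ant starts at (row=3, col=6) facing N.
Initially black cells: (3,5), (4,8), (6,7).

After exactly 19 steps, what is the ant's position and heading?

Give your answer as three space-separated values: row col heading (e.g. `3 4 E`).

Answer: 2 6 W

Derivation:
Step 1: on WHITE (3,6): turn R to E, flip to black, move to (3,7). |black|=4
Step 2: on WHITE (3,7): turn R to S, flip to black, move to (4,7). |black|=5
Step 3: on WHITE (4,7): turn R to W, flip to black, move to (4,6). |black|=6
Step 4: on WHITE (4,6): turn R to N, flip to black, move to (3,6). |black|=7
Step 5: on BLACK (3,6): turn L to W, flip to white, move to (3,5). |black|=6
Step 6: on BLACK (3,5): turn L to S, flip to white, move to (4,5). |black|=5
Step 7: on WHITE (4,5): turn R to W, flip to black, move to (4,4). |black|=6
Step 8: on WHITE (4,4): turn R to N, flip to black, move to (3,4). |black|=7
Step 9: on WHITE (3,4): turn R to E, flip to black, move to (3,5). |black|=8
Step 10: on WHITE (3,5): turn R to S, flip to black, move to (4,5). |black|=9
Step 11: on BLACK (4,5): turn L to E, flip to white, move to (4,6). |black|=8
Step 12: on BLACK (4,6): turn L to N, flip to white, move to (3,6). |black|=7
Step 13: on WHITE (3,6): turn R to E, flip to black, move to (3,7). |black|=8
Step 14: on BLACK (3,7): turn L to N, flip to white, move to (2,7). |black|=7
Step 15: on WHITE (2,7): turn R to E, flip to black, move to (2,8). |black|=8
Step 16: on WHITE (2,8): turn R to S, flip to black, move to (3,8). |black|=9
Step 17: on WHITE (3,8): turn R to W, flip to black, move to (3,7). |black|=10
Step 18: on WHITE (3,7): turn R to N, flip to black, move to (2,7). |black|=11
Step 19: on BLACK (2,7): turn L to W, flip to white, move to (2,6). |black|=10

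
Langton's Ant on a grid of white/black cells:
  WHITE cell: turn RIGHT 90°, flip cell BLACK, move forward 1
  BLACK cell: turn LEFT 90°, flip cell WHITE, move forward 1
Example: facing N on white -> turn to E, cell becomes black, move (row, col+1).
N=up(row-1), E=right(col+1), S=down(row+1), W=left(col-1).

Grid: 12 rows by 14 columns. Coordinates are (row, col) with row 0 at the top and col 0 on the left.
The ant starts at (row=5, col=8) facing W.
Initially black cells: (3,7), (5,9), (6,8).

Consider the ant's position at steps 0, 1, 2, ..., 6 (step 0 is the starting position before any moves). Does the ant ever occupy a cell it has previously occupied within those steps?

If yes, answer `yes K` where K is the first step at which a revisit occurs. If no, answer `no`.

Answer: no

Derivation:
Step 1: on WHITE (5,8): turn R to N, flip to black, move to (4,8). |black|=4 — new cell
Step 2: on WHITE (4,8): turn R to E, flip to black, move to (4,9). |black|=5 — new cell
Step 3: on WHITE (4,9): turn R to S, flip to black, move to (5,9). |black|=6 — new cell
Step 4: on BLACK (5,9): turn L to E, flip to white, move to (5,10). |black|=5 — new cell
Step 5: on WHITE (5,10): turn R to S, flip to black, move to (6,10). |black|=6 — new cell
Step 6: on WHITE (6,10): turn R to W, flip to black, move to (6,9). |black|=7 — new cell
No revisit within 6 steps.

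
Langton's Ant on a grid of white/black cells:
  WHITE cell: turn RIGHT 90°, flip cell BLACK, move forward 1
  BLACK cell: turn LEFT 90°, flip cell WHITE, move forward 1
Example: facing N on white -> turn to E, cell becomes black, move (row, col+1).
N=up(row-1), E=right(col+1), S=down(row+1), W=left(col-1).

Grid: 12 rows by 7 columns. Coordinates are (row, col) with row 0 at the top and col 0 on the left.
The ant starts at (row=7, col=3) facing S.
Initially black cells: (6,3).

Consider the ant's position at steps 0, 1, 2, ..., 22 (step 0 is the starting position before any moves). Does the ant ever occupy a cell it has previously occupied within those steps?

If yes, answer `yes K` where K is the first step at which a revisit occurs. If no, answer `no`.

Step 1: on WHITE (7,3): turn R to W, flip to black, move to (7,2). |black|=2 — new cell
Step 2: on WHITE (7,2): turn R to N, flip to black, move to (6,2). |black|=3 — new cell
Step 3: on WHITE (6,2): turn R to E, flip to black, move to (6,3). |black|=4 — new cell
Step 4: on BLACK (6,3): turn L to N, flip to white, move to (5,3). |black|=3 — new cell
Step 5: on WHITE (5,3): turn R to E, flip to black, move to (5,4). |black|=4 — new cell
Step 6: on WHITE (5,4): turn R to S, flip to black, move to (6,4). |black|=5 — new cell
Step 7: on WHITE (6,4): turn R to W, flip to black, move to (6,3). |black|=6 — REVISIT

Answer: yes 7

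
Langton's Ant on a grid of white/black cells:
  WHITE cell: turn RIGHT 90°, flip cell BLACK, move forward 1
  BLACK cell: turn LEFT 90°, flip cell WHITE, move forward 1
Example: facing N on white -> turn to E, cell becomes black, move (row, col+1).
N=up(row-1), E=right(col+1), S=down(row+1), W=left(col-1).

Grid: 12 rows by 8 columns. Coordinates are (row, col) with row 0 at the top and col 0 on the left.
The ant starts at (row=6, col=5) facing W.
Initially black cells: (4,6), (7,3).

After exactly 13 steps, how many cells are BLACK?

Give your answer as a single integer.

Answer: 11

Derivation:
Step 1: on WHITE (6,5): turn R to N, flip to black, move to (5,5). |black|=3
Step 2: on WHITE (5,5): turn R to E, flip to black, move to (5,6). |black|=4
Step 3: on WHITE (5,6): turn R to S, flip to black, move to (6,6). |black|=5
Step 4: on WHITE (6,6): turn R to W, flip to black, move to (6,5). |black|=6
Step 5: on BLACK (6,5): turn L to S, flip to white, move to (7,5). |black|=5
Step 6: on WHITE (7,5): turn R to W, flip to black, move to (7,4). |black|=6
Step 7: on WHITE (7,4): turn R to N, flip to black, move to (6,4). |black|=7
Step 8: on WHITE (6,4): turn R to E, flip to black, move to (6,5). |black|=8
Step 9: on WHITE (6,5): turn R to S, flip to black, move to (7,5). |black|=9
Step 10: on BLACK (7,5): turn L to E, flip to white, move to (7,6). |black|=8
Step 11: on WHITE (7,6): turn R to S, flip to black, move to (8,6). |black|=9
Step 12: on WHITE (8,6): turn R to W, flip to black, move to (8,5). |black|=10
Step 13: on WHITE (8,5): turn R to N, flip to black, move to (7,5). |black|=11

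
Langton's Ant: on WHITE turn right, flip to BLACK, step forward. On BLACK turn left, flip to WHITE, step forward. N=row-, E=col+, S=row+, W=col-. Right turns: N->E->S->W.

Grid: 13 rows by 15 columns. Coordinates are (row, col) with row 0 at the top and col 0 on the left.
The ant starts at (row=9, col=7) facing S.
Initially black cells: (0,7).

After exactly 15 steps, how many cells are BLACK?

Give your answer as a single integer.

Answer: 10

Derivation:
Step 1: on WHITE (9,7): turn R to W, flip to black, move to (9,6). |black|=2
Step 2: on WHITE (9,6): turn R to N, flip to black, move to (8,6). |black|=3
Step 3: on WHITE (8,6): turn R to E, flip to black, move to (8,7). |black|=4
Step 4: on WHITE (8,7): turn R to S, flip to black, move to (9,7). |black|=5
Step 5: on BLACK (9,7): turn L to E, flip to white, move to (9,8). |black|=4
Step 6: on WHITE (9,8): turn R to S, flip to black, move to (10,8). |black|=5
Step 7: on WHITE (10,8): turn R to W, flip to black, move to (10,7). |black|=6
Step 8: on WHITE (10,7): turn R to N, flip to black, move to (9,7). |black|=7
Step 9: on WHITE (9,7): turn R to E, flip to black, move to (9,8). |black|=8
Step 10: on BLACK (9,8): turn L to N, flip to white, move to (8,8). |black|=7
Step 11: on WHITE (8,8): turn R to E, flip to black, move to (8,9). |black|=8
Step 12: on WHITE (8,9): turn R to S, flip to black, move to (9,9). |black|=9
Step 13: on WHITE (9,9): turn R to W, flip to black, move to (9,8). |black|=10
Step 14: on WHITE (9,8): turn R to N, flip to black, move to (8,8). |black|=11
Step 15: on BLACK (8,8): turn L to W, flip to white, move to (8,7). |black|=10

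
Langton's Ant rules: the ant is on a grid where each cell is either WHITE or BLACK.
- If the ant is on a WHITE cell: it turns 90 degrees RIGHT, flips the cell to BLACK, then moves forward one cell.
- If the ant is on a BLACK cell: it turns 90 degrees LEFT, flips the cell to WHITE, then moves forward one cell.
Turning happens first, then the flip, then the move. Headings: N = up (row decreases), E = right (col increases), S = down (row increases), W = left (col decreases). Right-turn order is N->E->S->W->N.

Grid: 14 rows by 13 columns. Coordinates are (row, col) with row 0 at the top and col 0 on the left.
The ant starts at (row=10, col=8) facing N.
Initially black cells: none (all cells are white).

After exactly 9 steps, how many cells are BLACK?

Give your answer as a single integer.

Step 1: on WHITE (10,8): turn R to E, flip to black, move to (10,9). |black|=1
Step 2: on WHITE (10,9): turn R to S, flip to black, move to (11,9). |black|=2
Step 3: on WHITE (11,9): turn R to W, flip to black, move to (11,8). |black|=3
Step 4: on WHITE (11,8): turn R to N, flip to black, move to (10,8). |black|=4
Step 5: on BLACK (10,8): turn L to W, flip to white, move to (10,7). |black|=3
Step 6: on WHITE (10,7): turn R to N, flip to black, move to (9,7). |black|=4
Step 7: on WHITE (9,7): turn R to E, flip to black, move to (9,8). |black|=5
Step 8: on WHITE (9,8): turn R to S, flip to black, move to (10,8). |black|=6
Step 9: on WHITE (10,8): turn R to W, flip to black, move to (10,7). |black|=7

Answer: 7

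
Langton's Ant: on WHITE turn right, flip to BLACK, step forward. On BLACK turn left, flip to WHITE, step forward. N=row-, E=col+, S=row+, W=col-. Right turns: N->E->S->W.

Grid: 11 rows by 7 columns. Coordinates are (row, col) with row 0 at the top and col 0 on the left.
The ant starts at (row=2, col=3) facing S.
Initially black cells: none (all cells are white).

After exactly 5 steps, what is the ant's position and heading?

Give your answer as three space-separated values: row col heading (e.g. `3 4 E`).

Answer: 2 4 E

Derivation:
Step 1: on WHITE (2,3): turn R to W, flip to black, move to (2,2). |black|=1
Step 2: on WHITE (2,2): turn R to N, flip to black, move to (1,2). |black|=2
Step 3: on WHITE (1,2): turn R to E, flip to black, move to (1,3). |black|=3
Step 4: on WHITE (1,3): turn R to S, flip to black, move to (2,3). |black|=4
Step 5: on BLACK (2,3): turn L to E, flip to white, move to (2,4). |black|=3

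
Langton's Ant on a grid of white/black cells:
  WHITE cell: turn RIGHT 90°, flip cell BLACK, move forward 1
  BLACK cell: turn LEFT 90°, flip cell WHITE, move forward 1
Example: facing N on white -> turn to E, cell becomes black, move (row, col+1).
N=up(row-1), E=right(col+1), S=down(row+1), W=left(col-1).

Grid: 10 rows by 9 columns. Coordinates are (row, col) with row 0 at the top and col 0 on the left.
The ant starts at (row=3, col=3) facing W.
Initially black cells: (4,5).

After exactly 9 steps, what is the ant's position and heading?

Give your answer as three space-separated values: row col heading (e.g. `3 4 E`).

Step 1: on WHITE (3,3): turn R to N, flip to black, move to (2,3). |black|=2
Step 2: on WHITE (2,3): turn R to E, flip to black, move to (2,4). |black|=3
Step 3: on WHITE (2,4): turn R to S, flip to black, move to (3,4). |black|=4
Step 4: on WHITE (3,4): turn R to W, flip to black, move to (3,3). |black|=5
Step 5: on BLACK (3,3): turn L to S, flip to white, move to (4,3). |black|=4
Step 6: on WHITE (4,3): turn R to W, flip to black, move to (4,2). |black|=5
Step 7: on WHITE (4,2): turn R to N, flip to black, move to (3,2). |black|=6
Step 8: on WHITE (3,2): turn R to E, flip to black, move to (3,3). |black|=7
Step 9: on WHITE (3,3): turn R to S, flip to black, move to (4,3). |black|=8

Answer: 4 3 S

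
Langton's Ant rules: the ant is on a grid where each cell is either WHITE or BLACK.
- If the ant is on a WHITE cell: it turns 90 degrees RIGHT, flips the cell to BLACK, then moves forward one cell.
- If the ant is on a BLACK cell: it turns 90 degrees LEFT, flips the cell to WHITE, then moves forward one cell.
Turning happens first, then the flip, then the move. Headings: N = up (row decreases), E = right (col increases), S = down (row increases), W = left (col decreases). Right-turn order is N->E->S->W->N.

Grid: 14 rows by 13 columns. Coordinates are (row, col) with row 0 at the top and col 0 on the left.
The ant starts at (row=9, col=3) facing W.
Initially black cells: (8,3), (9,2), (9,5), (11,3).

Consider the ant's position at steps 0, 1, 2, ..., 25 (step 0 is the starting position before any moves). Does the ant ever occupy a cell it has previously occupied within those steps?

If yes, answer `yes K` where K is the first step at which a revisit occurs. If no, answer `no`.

Answer: yes 5

Derivation:
Step 1: on WHITE (9,3): turn R to N, flip to black, move to (8,3). |black|=5 — new cell
Step 2: on BLACK (8,3): turn L to W, flip to white, move to (8,2). |black|=4 — new cell
Step 3: on WHITE (8,2): turn R to N, flip to black, move to (7,2). |black|=5 — new cell
Step 4: on WHITE (7,2): turn R to E, flip to black, move to (7,3). |black|=6 — new cell
Step 5: on WHITE (7,3): turn R to S, flip to black, move to (8,3). |black|=7 — REVISIT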